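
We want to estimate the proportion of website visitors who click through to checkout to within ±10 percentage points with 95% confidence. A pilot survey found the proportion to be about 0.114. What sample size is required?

For a proportion with margin E = 0.1 at 95% confidence, z = 1.960.
n = p̂(1−p̂)(z/E)² = 0.114 × 0.886 × (1.960/0.1)² = 38.80
Round up: n = 39.

39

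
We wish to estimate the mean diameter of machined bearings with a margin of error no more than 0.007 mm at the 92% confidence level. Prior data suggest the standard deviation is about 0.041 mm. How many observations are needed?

106

For a mean, the margin of error is E = z·σ/√n, so n = (zσ/E)².
At 92% confidence, z = 1.751.
n = (1.751 × 0.041 / 0.007)² = 105.18
Round up: n = 106.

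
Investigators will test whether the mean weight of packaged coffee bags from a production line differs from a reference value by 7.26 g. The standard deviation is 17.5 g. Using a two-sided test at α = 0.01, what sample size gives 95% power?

104

For a one-sample z-test, n = ((z_{α/2} + z_β)·σ/δ)².
z_{α/2} = 2.576 (two-sided α = 0.01); z_β = 1.645 (power 95% → β = 0.05).
n = (4.221 × 17.5 / 7.26)² = 103.52
Round up: n = 104.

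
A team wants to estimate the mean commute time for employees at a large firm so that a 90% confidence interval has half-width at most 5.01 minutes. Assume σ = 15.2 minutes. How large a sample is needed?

For a mean, the margin of error is E = z·σ/√n, so n = (zσ/E)².
At 90% confidence, z = 1.645.
n = (1.645 × 15.2 / 5.01)² = 24.91
Round up: n = 25.

25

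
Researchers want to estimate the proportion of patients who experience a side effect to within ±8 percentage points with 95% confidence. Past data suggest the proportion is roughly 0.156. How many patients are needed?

For a proportion with margin E = 0.08 at 95% confidence, z = 1.960.
n = p̂(1−p̂)(z/E)² = 0.156 × 0.844 × (1.960/0.08)² = 79.03
Round up: n = 80.

n = 80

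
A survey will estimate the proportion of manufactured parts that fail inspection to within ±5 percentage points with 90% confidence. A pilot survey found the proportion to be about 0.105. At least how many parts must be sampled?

102

For a proportion with margin E = 0.05 at 90% confidence, z = 1.645.
n = p̂(1−p̂)(z/E)² = 0.105 × 0.895 × (1.645/0.05)² = 101.72
Round up: n = 102.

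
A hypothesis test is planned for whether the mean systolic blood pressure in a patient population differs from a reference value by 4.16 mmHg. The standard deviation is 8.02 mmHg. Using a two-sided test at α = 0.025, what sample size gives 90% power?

47

For a one-sample z-test, n = ((z_{α/2} + z_β)·σ/δ)².
z_{α/2} = 2.241 (two-sided α = 0.025); z_β = 1.282 (power 90% → β = 0.1).
n = (3.523 × 8.02 / 4.16)² = 46.13
Round up: n = 47.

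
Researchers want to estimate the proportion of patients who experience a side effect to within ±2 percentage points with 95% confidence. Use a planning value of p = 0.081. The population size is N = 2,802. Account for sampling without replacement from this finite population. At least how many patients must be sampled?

For a proportion with margin E = 0.02 at 95% confidence, z = 1.960.
n = p̂(1−p̂)(z/E)² = 0.081 × 0.919 × (1.960/0.02)² = 714.91 — call this n₀.
Finite-population correction with N = 2,802: n = n₀ / (1 + (n₀−1)/N) = 714.91 / 1.255 = 569.65
Round up: n = 570.

570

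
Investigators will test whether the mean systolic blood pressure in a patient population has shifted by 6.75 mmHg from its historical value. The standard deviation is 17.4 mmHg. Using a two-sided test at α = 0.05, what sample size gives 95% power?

n = 87

For a one-sample z-test, n = ((z_{α/2} + z_β)·σ/δ)².
z_{α/2} = 1.960 (two-sided α = 0.05); z_β = 1.645 (power 95% → β = 0.05).
n = (3.605 × 17.4 / 6.75)² = 86.36
Round up: n = 87.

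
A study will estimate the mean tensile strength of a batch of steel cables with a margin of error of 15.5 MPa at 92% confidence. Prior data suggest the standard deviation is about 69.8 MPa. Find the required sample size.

For a mean, the margin of error is E = z·σ/√n, so n = (zσ/E)².
At 92% confidence, z = 1.751.
n = (1.751 × 69.8 / 15.5)² = 62.18
Round up: n = 63.

63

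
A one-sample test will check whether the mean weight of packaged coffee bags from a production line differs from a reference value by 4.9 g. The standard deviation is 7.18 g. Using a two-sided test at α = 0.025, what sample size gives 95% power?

For a one-sample z-test, n = ((z_{α/2} + z_β)·σ/δ)².
z_{α/2} = 2.241 (two-sided α = 0.025); z_β = 1.645 (power 95% → β = 0.05).
n = (3.886 × 7.18 / 4.9)² = 32.42
Round up: n = 33.

33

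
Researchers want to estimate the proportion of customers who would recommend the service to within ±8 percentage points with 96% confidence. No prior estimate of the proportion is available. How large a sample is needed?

n = 165

For a proportion with margin E = 0.08 at 96% confidence, z = 2.054.
With no prior estimate, use p = 0.5, which maximizes p(1−p) at 0.25.
n = 0.25 × (z/E)² = 0.25 × (2.054/0.08)² = 164.80
Round up: n = 165.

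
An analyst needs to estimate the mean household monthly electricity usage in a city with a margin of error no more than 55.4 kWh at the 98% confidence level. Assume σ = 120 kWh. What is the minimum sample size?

26

For a mean, the margin of error is E = z·σ/√n, so n = (zσ/E)².
At 98% confidence, z = 2.326.
n = (2.326 × 120 / 55.4)² = 25.38
Round up: n = 26.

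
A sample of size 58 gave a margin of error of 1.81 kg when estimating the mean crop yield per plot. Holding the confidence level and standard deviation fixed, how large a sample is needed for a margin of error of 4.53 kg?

Margin of error scales as 1/√n, so n₂ = n₁·(E₁/E₂)².
n₂ = 58 × (1.81/4.53)² = 58 × 0.1596 = 9.26
Round up: n₂ = 10.

10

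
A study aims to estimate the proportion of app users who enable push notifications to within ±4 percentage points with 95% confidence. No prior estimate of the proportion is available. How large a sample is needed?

For a proportion with margin E = 0.04 at 95% confidence, z = 1.960.
With no prior estimate, use p = 0.5, which maximizes p(1−p) at 0.25.
n = 0.25 × (z/E)² = 0.25 × (1.960/0.04)² = 600.25
Round up: n = 601.

601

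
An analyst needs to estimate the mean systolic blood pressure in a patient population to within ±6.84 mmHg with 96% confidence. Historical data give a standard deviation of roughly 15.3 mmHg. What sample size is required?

For a mean, the margin of error is E = z·σ/√n, so n = (zσ/E)².
At 96% confidence, z = 2.054.
n = (2.054 × 15.3 / 6.84)² = 21.11
Round up: n = 22.

22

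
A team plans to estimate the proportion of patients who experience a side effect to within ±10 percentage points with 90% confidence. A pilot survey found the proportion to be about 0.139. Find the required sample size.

For a proportion with margin E = 0.1 at 90% confidence, z = 1.645.
n = p̂(1−p̂)(z/E)² = 0.139 × 0.861 × (1.645/0.1)² = 32.39
Round up: n = 33.

n = 33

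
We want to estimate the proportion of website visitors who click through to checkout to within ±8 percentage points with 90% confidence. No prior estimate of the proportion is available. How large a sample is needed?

For a proportion with margin E = 0.08 at 90% confidence, z = 1.645.
With no prior estimate, use p = 0.5, which maximizes p(1−p) at 0.25.
n = 0.25 × (z/E)² = 0.25 × (1.645/0.08)² = 105.70
Round up: n = 106.

n = 106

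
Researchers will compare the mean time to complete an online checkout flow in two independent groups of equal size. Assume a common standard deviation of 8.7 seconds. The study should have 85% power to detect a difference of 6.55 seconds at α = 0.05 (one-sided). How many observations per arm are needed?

26 per group

For two equal groups, n per group = 2·((z_α + z_β)·σ/δ)².
z_α = 1.645; z_β = 1.036 (power 85%).
n = 2 × (2.681 × 8.7 / 6.55)² = 2 × 12.68 = 25.36
Round up: n = 26 per group.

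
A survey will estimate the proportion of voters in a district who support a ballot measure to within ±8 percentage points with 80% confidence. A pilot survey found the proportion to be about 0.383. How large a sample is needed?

For a proportion with margin E = 0.08 at 80% confidence, z = 1.282.
n = p̂(1−p̂)(z/E)² = 0.383 × 0.617 × (1.282/0.08)² = 60.68
Round up: n = 61.

61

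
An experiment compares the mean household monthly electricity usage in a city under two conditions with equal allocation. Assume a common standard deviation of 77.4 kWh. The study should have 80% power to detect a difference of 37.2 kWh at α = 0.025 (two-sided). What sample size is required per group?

83 per group

For two equal groups, n per group = 2·((z_{α/2} + z_β)·σ/δ)².
z_{α/2} = 2.241; z_β = 0.842 (power 80%).
n = 2 × (3.083 × 77.4 / 37.2)² = 2 × 41.15 = 82.30
Round up: n = 83 per group.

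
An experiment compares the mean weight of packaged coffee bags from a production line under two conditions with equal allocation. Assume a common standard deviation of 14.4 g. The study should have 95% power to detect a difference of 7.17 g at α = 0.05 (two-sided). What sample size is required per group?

For two equal groups, n per group = 2·((z_{α/2} + z_β)·σ/δ)².
z_{α/2} = 1.960; z_β = 1.645 (power 95%).
n = 2 × (3.605 × 14.4 / 7.17)² = 2 × 52.42 = 104.84
Round up: n = 105 per group.

105 per group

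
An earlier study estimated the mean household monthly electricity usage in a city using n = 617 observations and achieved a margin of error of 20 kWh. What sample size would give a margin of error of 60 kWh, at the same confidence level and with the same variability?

Margin of error scales as 1/√n, so n₂ = n₁·(E₁/E₂)².
n₂ = 617 × (20/60)² = 617 × 0.1111 = 68.55
Round up: n₂ = 69.

69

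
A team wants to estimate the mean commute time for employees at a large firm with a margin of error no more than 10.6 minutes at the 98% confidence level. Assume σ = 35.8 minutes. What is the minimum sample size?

n = 62

For a mean, the margin of error is E = z·σ/√n, so n = (zσ/E)².
At 98% confidence, z = 2.326.
n = (2.326 × 35.8 / 10.6)² = 61.71
Round up: n = 62.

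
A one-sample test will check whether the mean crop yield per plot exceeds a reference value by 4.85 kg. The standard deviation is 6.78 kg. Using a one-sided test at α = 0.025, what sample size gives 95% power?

26

For a one-sample z-test, n = ((z_α + z_β)·σ/δ)².
z_α = 1.960 (one-sided α = 0.025); z_β = 1.645 (power 95% → β = 0.05).
n = (3.605 × 6.78 / 4.85)² = 25.40
Round up: n = 26.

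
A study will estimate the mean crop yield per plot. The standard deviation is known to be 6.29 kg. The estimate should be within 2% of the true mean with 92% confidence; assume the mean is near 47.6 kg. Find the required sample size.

134

For a mean, the margin of error is E = z·σ/√n, so n = (zσ/E)².
At 92% confidence, z = 1.751.
E = 2% of 47.6 = 0.952 kg.
n = (1.751 × 6.29 / 0.952)² = 133.84
Round up: n = 134.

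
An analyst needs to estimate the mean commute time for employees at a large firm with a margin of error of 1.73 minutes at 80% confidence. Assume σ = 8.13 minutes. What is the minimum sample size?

For a mean, the margin of error is E = z·σ/√n, so n = (zσ/E)².
At 80% confidence, z = 1.282.
n = (1.282 × 8.13 / 1.73)² = 36.30
Round up: n = 37.

37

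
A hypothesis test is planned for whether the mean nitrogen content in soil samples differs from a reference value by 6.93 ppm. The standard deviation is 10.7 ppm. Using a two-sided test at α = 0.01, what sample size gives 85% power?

32

For a one-sample z-test, n = ((z_{α/2} + z_β)·σ/δ)².
z_{α/2} = 2.576 (two-sided α = 0.01); z_β = 1.036 (power 85% → β = 0.15).
n = (3.612 × 10.7 / 6.93)² = 31.10
Round up: n = 32.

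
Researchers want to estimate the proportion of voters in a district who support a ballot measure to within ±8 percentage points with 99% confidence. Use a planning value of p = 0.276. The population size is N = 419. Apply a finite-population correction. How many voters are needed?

For a proportion with margin E = 0.08 at 99% confidence, z = 2.576.
n = p̂(1−p̂)(z/E)² = 0.276 × 0.724 × (2.576/0.08)² = 207.19 — call this n₀.
Finite-population correction with N = 419: n = n₀ / (1 + (n₀−1)/N) = 207.19 / 1.492 = 138.87
Round up: n = 139.

n = 139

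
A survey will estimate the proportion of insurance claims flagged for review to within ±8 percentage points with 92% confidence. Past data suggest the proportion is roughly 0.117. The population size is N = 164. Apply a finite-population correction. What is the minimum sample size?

39

For a proportion with margin E = 0.08 at 92% confidence, z = 1.751.
n = p̂(1−p̂)(z/E)² = 0.117 × 0.883 × (1.751/0.08)² = 49.49 — call this n₀.
Finite-population correction with N = 164: n = n₀ / (1 + (n₀−1)/N) = 49.49 / 1.296 = 38.19
Round up: n = 39.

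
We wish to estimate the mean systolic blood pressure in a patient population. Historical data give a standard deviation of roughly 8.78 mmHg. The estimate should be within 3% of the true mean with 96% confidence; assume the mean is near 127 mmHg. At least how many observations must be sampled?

23

For a mean, the margin of error is E = z·σ/√n, so n = (zσ/E)².
At 96% confidence, z = 2.054.
E = 3% of 127 = 3.81 mmHg.
n = (2.054 × 8.78 / 3.81)² = 22.40
Round up: n = 23.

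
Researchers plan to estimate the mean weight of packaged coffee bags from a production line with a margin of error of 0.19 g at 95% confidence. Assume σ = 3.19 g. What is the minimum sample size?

For a mean, the margin of error is E = z·σ/√n, so n = (zσ/E)².
At 95% confidence, z = 1.960.
n = (1.960 × 3.19 / 0.19)² = 1082.89
Round up: n = 1083.

1083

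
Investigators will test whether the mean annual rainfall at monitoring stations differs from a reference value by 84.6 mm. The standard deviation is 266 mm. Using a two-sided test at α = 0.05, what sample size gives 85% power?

For a one-sample z-test, n = ((z_{α/2} + z_β)·σ/δ)².
z_{α/2} = 1.960 (two-sided α = 0.05); z_β = 1.036 (power 85% → β = 0.15).
n = (2.996 × 266 / 84.6)² = 88.74
Round up: n = 89.

89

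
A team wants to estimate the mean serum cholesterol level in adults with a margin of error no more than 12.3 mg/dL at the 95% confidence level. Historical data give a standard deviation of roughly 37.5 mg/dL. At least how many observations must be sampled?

For a mean, the margin of error is E = z·σ/√n, so n = (zσ/E)².
At 95% confidence, z = 1.960.
n = (1.960 × 37.5 / 12.3)² = 35.71
Round up: n = 36.

36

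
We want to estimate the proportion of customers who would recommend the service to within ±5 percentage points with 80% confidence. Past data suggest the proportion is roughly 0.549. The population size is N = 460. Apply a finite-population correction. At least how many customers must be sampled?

For a proportion with margin E = 0.05 at 80% confidence, z = 1.282.
n = p̂(1−p̂)(z/E)² = 0.549 × 0.451 × (1.282/0.05)² = 162.77 — call this n₀.
Finite-population correction with N = 460: n = n₀ / (1 + (n₀−1)/N) = 162.77 / 1.352 = 120.39
Round up: n = 121.

121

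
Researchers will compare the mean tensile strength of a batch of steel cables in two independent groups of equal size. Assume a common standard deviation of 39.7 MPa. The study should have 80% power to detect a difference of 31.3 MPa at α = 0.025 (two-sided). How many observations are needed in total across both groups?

For two equal groups, n per group = 2·((z_{α/2} + z_β)·σ/δ)².
z_{α/2} = 2.241; z_β = 0.842 (power 80%).
n = 2 × (3.083 × 39.7 / 31.3)² = 2 × 15.29 = 30.58
Round up: n = 31 per group.
Total across both groups: 2 × 31 = 62.

62 total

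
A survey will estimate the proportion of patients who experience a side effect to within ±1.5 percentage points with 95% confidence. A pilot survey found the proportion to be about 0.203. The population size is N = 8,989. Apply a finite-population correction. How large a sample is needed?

For a proportion with margin E = 0.015 at 95% confidence, z = 1.960.
n = p̂(1−p̂)(z/E)² = 0.203 × 0.797 × (1.960/0.015)² = 2762.38 — call this n₀.
Finite-population correction with N = 8,989: n = n₀ / (1 + (n₀−1)/N) = 2762.38 / 1.307 = 2113.53
Round up: n = 2114.

2114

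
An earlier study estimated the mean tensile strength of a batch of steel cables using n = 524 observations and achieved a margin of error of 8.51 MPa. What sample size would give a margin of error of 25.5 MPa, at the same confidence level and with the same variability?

n = 59

Margin of error scales as 1/√n, so n₂ = n₁·(E₁/E₂)².
n₂ = 524 × (8.51/25.5)² = 524 × 0.1114 = 58.37
Round up: n₂ = 59.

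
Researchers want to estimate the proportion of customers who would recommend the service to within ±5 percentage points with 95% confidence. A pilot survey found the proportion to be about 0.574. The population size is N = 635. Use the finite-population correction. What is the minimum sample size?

For a proportion with margin E = 0.05 at 95% confidence, z = 1.960.
n = p̂(1−p̂)(z/E)² = 0.574 × 0.426 × (1.960/0.05)² = 375.75 — call this n₀.
Finite-population correction with N = 635: n = n₀ / (1 + (n₀−1)/N) = 375.75 / 1.59 = 236.32
Round up: n = 237.

237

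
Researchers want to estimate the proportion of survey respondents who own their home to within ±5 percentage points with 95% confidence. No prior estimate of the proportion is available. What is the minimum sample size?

n = 385

For a proportion with margin E = 0.05 at 95% confidence, z = 1.960.
With no prior estimate, use p = 0.5, which maximizes p(1−p) at 0.25.
n = 0.25 × (z/E)² = 0.25 × (1.960/0.05)² = 384.16
Round up: n = 385.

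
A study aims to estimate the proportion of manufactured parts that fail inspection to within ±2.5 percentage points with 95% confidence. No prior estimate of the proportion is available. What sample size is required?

For a proportion with margin E = 0.025 at 95% confidence, z = 1.960.
With no prior estimate, use p = 0.5, which maximizes p(1−p) at 0.25.
n = 0.25 × (z/E)² = 0.25 × (1.960/0.025)² = 1536.64
Round up: n = 1537.

1537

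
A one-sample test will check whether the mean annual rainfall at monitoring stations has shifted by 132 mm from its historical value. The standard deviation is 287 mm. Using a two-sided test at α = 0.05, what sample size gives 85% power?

For a one-sample z-test, n = ((z_{α/2} + z_β)·σ/δ)².
z_{α/2} = 1.960 (two-sided α = 0.05); z_β = 1.036 (power 85% → β = 0.15).
n = (2.996 × 287 / 132)² = 42.43
Round up: n = 43.

n = 43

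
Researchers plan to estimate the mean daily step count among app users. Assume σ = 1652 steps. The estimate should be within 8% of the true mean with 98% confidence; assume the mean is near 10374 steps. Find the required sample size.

For a mean, the margin of error is E = z·σ/√n, so n = (zσ/E)².
At 98% confidence, z = 2.326.
E = 8% of 10374 = 829.9 steps.
n = (2.326 × 1652 / 829.9)² = 21.44
Round up: n = 22.

22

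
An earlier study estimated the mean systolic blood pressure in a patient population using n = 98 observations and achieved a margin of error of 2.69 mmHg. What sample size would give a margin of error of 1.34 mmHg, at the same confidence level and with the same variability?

n = 395

Margin of error scales as 1/√n, so n₂ = n₁·(E₁/E₂)².
n₂ = 98 × (2.69/1.34)² = 98 × 4.03 = 394.94
Round up: n₂ = 395.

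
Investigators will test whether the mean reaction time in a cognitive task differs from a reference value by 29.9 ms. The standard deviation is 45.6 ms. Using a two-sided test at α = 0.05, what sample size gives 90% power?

For a one-sample z-test, n = ((z_{α/2} + z_β)·σ/δ)².
z_{α/2} = 1.960 (two-sided α = 0.05); z_β = 1.282 (power 90% → β = 0.1).
n = (3.242 × 45.6 / 29.9)² = 24.45
Round up: n = 25.

25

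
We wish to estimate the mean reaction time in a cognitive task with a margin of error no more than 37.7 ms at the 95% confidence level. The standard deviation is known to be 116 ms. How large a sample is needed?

37

For a mean, the margin of error is E = z·σ/√n, so n = (zσ/E)².
At 95% confidence, z = 1.960.
n = (1.960 × 116 / 37.7)² = 36.37
Round up: n = 37.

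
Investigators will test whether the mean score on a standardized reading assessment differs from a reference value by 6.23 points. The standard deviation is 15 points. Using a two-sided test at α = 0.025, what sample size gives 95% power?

For a one-sample z-test, n = ((z_{α/2} + z_β)·σ/δ)².
z_{α/2} = 2.241 (two-sided α = 0.025); z_β = 1.645 (power 95% → β = 0.05).
n = (3.886 × 15 / 6.23)² = 87.54
Round up: n = 88.

88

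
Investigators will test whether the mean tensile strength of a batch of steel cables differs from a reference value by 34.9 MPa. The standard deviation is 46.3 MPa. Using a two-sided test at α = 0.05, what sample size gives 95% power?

23

For a one-sample z-test, n = ((z_{α/2} + z_β)·σ/δ)².
z_{α/2} = 1.960 (two-sided α = 0.05); z_β = 1.645 (power 95% → β = 0.05).
n = (3.605 × 46.3 / 34.9)² = 22.87
Round up: n = 23.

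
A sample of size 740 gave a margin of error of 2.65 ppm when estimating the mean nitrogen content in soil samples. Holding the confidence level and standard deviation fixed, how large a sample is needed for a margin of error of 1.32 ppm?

2983

Margin of error scales as 1/√n, so n₂ = n₁·(E₁/E₂)².
n₂ = 740 × (2.65/1.32)² = 740 × 4.03 = 2982.20
Round up: n₂ = 2983.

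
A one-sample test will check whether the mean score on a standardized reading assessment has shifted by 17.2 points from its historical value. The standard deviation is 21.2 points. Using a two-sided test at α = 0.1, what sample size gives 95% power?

n = 17

For a one-sample z-test, n = ((z_{α/2} + z_β)·σ/δ)².
z_{α/2} = 1.645 (two-sided α = 0.1); z_β = 1.645 (power 95% → β = 0.05).
n = (3.290 × 21.2 / 17.2)² = 16.44
Round up: n = 17.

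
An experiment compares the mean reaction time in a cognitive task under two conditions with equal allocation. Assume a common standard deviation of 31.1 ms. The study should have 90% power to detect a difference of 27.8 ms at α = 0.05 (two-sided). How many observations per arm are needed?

27 per group

For two equal groups, n per group = 2·((z_{α/2} + z_β)·σ/δ)².
z_{α/2} = 1.960; z_β = 1.282 (power 90%).
n = 2 × (3.242 × 31.1 / 27.8)² = 2 × 13.15 = 26.30
Round up: n = 27 per group.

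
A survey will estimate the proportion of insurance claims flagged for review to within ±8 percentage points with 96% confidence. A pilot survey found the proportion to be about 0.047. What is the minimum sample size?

For a proportion with margin E = 0.08 at 96% confidence, z = 2.054.
n = p̂(1−p̂)(z/E)² = 0.047 × 0.953 × (2.054/0.08)² = 29.53
Round up: n = 30.

30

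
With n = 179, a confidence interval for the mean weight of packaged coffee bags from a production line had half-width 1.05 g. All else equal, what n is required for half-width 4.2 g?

12

Margin of error scales as 1/√n, so n₂ = n₁·(E₁/E₂)².
n₂ = 179 × (1.05/4.2)² = 179 × 0.0625 = 11.19
Round up: n₂ = 12.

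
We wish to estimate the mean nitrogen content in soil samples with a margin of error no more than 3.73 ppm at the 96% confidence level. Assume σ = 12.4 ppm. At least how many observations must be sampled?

For a mean, the margin of error is E = z·σ/√n, so n = (zσ/E)².
At 96% confidence, z = 2.054.
n = (2.054 × 12.4 / 3.73)² = 46.63
Round up: n = 47.

n = 47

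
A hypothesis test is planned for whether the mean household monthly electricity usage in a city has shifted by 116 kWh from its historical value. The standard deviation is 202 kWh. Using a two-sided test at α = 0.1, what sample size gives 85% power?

n = 22

For a one-sample z-test, n = ((z_{α/2} + z_β)·σ/δ)².
z_{α/2} = 1.645 (two-sided α = 0.1); z_β = 1.036 (power 85% → β = 0.15).
n = (2.681 × 202 / 116)² = 21.80
Round up: n = 22.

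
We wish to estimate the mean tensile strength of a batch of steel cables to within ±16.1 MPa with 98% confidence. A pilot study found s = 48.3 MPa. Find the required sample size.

For a mean, the margin of error is E = z·σ/√n, so n = (zσ/E)².
At 98% confidence, z = 2.326.
n = (2.326 × 48.3 / 16.1)² = 48.69
Round up: n = 49.

49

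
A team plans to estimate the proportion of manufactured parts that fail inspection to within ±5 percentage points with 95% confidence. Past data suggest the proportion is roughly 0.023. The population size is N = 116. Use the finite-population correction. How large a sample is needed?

27

For a proportion with margin E = 0.05 at 95% confidence, z = 1.960.
n = p̂(1−p̂)(z/E)² = 0.023 × 0.977 × (1.960/0.05)² = 34.53 — call this n₀.
Finite-population correction with N = 116: n = n₀ / (1 + (n₀−1)/N) = 34.53 / 1.289 = 26.79
Round up: n = 27.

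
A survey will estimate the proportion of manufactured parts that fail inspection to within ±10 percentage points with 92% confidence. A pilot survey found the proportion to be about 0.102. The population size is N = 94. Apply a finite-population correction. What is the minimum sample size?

22

For a proportion with margin E = 0.1 at 92% confidence, z = 1.751.
n = p̂(1−p̂)(z/E)² = 0.102 × 0.898 × (1.751/0.1)² = 28.08 — call this n₀.
Finite-population correction with N = 94: n = n₀ / (1 + (n₀−1)/N) = 28.08 / 1.288 = 21.80
Round up: n = 22.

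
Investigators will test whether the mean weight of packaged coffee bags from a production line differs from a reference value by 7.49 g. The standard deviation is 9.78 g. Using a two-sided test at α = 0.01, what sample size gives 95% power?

31

For a one-sample z-test, n = ((z_{α/2} + z_β)·σ/δ)².
z_{α/2} = 2.576 (two-sided α = 0.01); z_β = 1.645 (power 95% → β = 0.05).
n = (4.221 × 9.78 / 7.49)² = 30.38
Round up: n = 31.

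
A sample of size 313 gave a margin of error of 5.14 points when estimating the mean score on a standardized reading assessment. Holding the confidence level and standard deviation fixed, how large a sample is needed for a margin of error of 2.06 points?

1949

Margin of error scales as 1/√n, so n₂ = n₁·(E₁/E₂)².
n₂ = 313 × (5.14/2.06)² = 313 × 6.226 = 1948.74
Round up: n₂ = 1949.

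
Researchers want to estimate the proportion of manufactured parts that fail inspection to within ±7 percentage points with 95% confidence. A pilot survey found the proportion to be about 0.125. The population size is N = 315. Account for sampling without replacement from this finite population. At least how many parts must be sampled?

For a proportion with margin E = 0.07 at 95% confidence, z = 1.960.
n = p̂(1−p̂)(z/E)² = 0.125 × 0.875 × (1.960/0.07)² = 85.75 — call this n₀.
Finite-population correction with N = 315: n = n₀ / (1 + (n₀−1)/N) = 85.75 / 1.269 = 67.57
Round up: n = 68.

68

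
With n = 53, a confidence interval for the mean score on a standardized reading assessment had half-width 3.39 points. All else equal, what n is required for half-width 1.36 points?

Margin of error scales as 1/√n, so n₂ = n₁·(E₁/E₂)².
n₂ = 53 × (3.39/1.36)² = 53 × 6.213 = 329.29
Round up: n₂ = 330.

n = 330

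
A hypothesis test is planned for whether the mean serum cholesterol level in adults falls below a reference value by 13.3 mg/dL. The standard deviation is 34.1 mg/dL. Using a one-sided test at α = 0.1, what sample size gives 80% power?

30

For a one-sample z-test, n = ((z_α + z_β)·σ/δ)².
z_α = 1.282 (one-sided α = 0.1); z_β = 0.842 (power 80% → β = 0.2).
n = (2.124 × 34.1 / 13.3)² = 29.66
Round up: n = 30.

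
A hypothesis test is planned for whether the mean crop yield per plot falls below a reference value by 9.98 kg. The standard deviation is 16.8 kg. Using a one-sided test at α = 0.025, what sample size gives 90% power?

For a one-sample z-test, n = ((z_α + z_β)·σ/δ)².
z_α = 1.960 (one-sided α = 0.025); z_β = 1.282 (power 90% → β = 0.1).
n = (3.242 × 16.8 / 9.98)² = 29.78
Round up: n = 30.

n = 30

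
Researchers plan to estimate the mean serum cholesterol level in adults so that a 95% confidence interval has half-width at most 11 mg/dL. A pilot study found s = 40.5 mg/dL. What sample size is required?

n = 53

For a mean, the margin of error is E = z·σ/√n, so n = (zσ/E)².
At 95% confidence, z = 1.960.
n = (1.960 × 40.5 / 11)² = 52.08
Round up: n = 53.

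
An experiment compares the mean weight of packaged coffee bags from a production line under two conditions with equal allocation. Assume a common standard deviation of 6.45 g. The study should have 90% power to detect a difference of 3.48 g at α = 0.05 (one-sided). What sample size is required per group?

59 per group

For two equal groups, n per group = 2·((z_α + z_β)·σ/δ)².
z_α = 1.645; z_β = 1.282 (power 90%).
n = 2 × (2.927 × 6.45 / 3.48)² = 2 × 29.43 = 58.86
Round up: n = 59 per group.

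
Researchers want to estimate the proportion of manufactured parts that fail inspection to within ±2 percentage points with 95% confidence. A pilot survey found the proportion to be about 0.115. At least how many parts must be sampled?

978

For a proportion with margin E = 0.02 at 95% confidence, z = 1.960.
n = p̂(1−p̂)(z/E)² = 0.115 × 0.885 × (1.960/0.02)² = 977.45
Round up: n = 978.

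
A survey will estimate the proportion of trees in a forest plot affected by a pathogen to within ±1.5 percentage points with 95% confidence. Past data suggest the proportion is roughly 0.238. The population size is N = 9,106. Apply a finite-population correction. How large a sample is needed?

For a proportion with margin E = 0.015 at 95% confidence, z = 1.960.
n = p̂(1−p̂)(z/E)² = 0.238 × 0.762 × (1.960/0.015)² = 3096.43 — call this n₀.
Finite-population correction with N = 9,106: n = n₀ / (1 + (n₀−1)/N) = 3096.43 / 1.34 = 2310.77
Round up: n = 2311.

n = 2311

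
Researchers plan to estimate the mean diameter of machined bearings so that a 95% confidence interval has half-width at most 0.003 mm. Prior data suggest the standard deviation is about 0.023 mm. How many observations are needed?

For a mean, the margin of error is E = z·σ/√n, so n = (zσ/E)².
At 95% confidence, z = 1.960.
n = (1.960 × 0.023 / 0.003)² = 225.80
Round up: n = 226.

226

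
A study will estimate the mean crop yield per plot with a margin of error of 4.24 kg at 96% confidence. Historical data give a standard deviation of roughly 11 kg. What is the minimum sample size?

For a mean, the margin of error is E = z·σ/√n, so n = (zσ/E)².
At 96% confidence, z = 2.054.
n = (2.054 × 11 / 4.24)² = 28.40
Round up: n = 29.

29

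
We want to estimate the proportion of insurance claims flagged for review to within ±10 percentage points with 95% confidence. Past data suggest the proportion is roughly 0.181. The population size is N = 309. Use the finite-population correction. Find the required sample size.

For a proportion with margin E = 0.1 at 95% confidence, z = 1.960.
n = p̂(1−p̂)(z/E)² = 0.181 × 0.819 × (1.960/0.1)² = 56.95 — call this n₀.
Finite-population correction with N = 309: n = n₀ / (1 + (n₀−1)/N) = 56.95 / 1.181 = 48.22
Round up: n = 49.

49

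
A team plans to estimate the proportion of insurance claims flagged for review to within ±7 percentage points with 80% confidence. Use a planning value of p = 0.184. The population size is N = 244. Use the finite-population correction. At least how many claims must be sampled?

For a proportion with margin E = 0.07 at 80% confidence, z = 1.282.
n = p̂(1−p̂)(z/E)² = 0.184 × 0.816 × (1.282/0.07)² = 50.36 — call this n₀.
Finite-population correction with N = 244: n = n₀ / (1 + (n₀−1)/N) = 50.36 / 1.202 = 41.90
Round up: n = 42.

42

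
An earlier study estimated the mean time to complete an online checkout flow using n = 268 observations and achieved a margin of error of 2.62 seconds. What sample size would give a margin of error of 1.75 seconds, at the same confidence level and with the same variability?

601

Margin of error scales as 1/√n, so n₂ = n₁·(E₁/E₂)².
n₂ = 268 × (2.62/1.75)² = 268 × 2.241 = 600.59
Round up: n₂ = 601.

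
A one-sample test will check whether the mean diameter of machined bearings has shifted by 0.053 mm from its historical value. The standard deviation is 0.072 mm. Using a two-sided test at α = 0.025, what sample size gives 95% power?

For a one-sample z-test, n = ((z_{α/2} + z_β)·σ/δ)².
z_{α/2} = 2.241 (two-sided α = 0.025); z_β = 1.645 (power 95% → β = 0.05).
n = (3.886 × 0.072 / 0.053)² = 27.87
Round up: n = 28.

28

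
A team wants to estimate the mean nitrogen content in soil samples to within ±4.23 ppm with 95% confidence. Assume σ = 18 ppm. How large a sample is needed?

For a mean, the margin of error is E = z·σ/√n, so n = (zσ/E)².
At 95% confidence, z = 1.960.
n = (1.960 × 18 / 4.23)² = 69.56
Round up: n = 70.

70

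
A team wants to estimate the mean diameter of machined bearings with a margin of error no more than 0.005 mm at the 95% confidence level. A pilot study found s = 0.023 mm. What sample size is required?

n = 82

For a mean, the margin of error is E = z·σ/√n, so n = (zσ/E)².
At 95% confidence, z = 1.960.
n = (1.960 × 0.023 / 0.005)² = 81.29
Round up: n = 82.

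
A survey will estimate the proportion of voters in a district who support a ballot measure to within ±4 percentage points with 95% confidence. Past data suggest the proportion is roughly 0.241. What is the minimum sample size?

n = 440

For a proportion with margin E = 0.04 at 95% confidence, z = 1.960.
n = p̂(1−p̂)(z/E)² = 0.241 × 0.759 × (1.960/0.04)² = 439.19
Round up: n = 440.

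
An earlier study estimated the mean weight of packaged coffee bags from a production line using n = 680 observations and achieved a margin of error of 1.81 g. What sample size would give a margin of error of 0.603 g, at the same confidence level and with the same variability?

6127

Margin of error scales as 1/√n, so n₂ = n₁·(E₁/E₂)².
n₂ = 680 × (1.81/0.603)² = 680 × 9.01 = 6126.80
Round up: n₂ = 6127.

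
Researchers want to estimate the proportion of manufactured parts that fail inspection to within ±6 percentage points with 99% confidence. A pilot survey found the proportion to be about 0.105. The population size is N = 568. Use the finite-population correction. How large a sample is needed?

133

For a proportion with margin E = 0.06 at 99% confidence, z = 2.576.
n = p̂(1−p̂)(z/E)² = 0.105 × 0.895 × (2.576/0.06)² = 173.22 — call this n₀.
Finite-population correction with N = 568: n = n₀ / (1 + (n₀−1)/N) = 173.22 / 1.303 = 132.94
Round up: n = 133.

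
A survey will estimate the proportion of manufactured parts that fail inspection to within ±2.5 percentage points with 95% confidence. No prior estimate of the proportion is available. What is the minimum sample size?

For a proportion with margin E = 0.025 at 95% confidence, z = 1.960.
With no prior estimate, use p = 0.5, which maximizes p(1−p) at 0.25.
n = 0.25 × (z/E)² = 0.25 × (1.960/0.025)² = 1536.64
Round up: n = 1537.

1537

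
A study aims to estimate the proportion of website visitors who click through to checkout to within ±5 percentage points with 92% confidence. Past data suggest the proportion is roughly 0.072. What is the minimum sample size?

For a proportion with margin E = 0.05 at 92% confidence, z = 1.751.
n = p̂(1−p̂)(z/E)² = 0.072 × 0.928 × (1.751/0.05)² = 81.94
Round up: n = 82.

n = 82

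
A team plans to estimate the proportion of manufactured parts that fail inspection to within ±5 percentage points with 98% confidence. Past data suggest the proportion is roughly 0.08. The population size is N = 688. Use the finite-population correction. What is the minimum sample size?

For a proportion with margin E = 0.05 at 98% confidence, z = 2.326.
n = p̂(1−p̂)(z/E)² = 0.08 × 0.92 × (2.326/0.05)² = 159.28 — call this n₀.
Finite-population correction with N = 688: n = n₀ / (1 + (n₀−1)/N) = 159.28 / 1.23 = 129.50
Round up: n = 130.

130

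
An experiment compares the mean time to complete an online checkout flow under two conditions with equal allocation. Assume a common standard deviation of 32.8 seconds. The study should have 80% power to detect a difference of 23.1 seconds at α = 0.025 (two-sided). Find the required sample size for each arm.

For two equal groups, n per group = 2·((z_{α/2} + z_β)·σ/δ)².
z_{α/2} = 2.241; z_β = 0.842 (power 80%).
n = 2 × (3.083 × 32.8 / 23.1)² = 2 × 19.16 = 38.32
Round up: n = 39 per group.

39 per group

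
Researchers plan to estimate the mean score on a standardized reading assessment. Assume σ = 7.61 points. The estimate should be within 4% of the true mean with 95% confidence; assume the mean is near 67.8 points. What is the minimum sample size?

For a mean, the margin of error is E = z·σ/√n, so n = (zσ/E)².
At 95% confidence, z = 1.960.
E = 4% of 67.8 = 2.712 points.
n = (1.960 × 7.61 / 2.712)² = 30.25
Round up: n = 31.

31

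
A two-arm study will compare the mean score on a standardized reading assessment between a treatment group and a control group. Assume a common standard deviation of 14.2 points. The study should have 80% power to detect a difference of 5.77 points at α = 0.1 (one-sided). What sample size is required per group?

For two equal groups, n per group = 2·((z_α + z_β)·σ/δ)².
z_α = 1.282; z_β = 0.842 (power 80%).
n = 2 × (2.124 × 14.2 / 5.77)² = 2 × 27.32 = 54.64
Round up: n = 55 per group.

55 per group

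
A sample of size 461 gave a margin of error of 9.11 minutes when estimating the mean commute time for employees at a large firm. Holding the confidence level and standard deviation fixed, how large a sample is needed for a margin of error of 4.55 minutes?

n = 1849

Margin of error scales as 1/√n, so n₂ = n₁·(E₁/E₂)².
n₂ = 461 × (9.11/4.55)² = 461 × 4.009 = 1848.15
Round up: n₂ = 1849.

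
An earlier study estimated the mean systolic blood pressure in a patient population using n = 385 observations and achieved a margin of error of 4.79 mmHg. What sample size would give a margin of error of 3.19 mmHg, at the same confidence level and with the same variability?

n = 869

Margin of error scales as 1/√n, so n₂ = n₁·(E₁/E₂)².
n₂ = 385 × (4.79/3.19)² = 385 × 2.255 = 868.17
Round up: n₂ = 869.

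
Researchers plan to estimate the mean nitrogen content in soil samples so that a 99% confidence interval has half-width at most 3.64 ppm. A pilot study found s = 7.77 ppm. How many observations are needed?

For a mean, the margin of error is E = z·σ/√n, so n = (zσ/E)².
At 99% confidence, z = 2.576.
n = (2.576 × 7.77 / 3.64)² = 30.24
Round up: n = 31.

31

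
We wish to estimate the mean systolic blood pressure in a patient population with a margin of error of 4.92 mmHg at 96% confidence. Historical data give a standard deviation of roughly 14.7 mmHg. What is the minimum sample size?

For a mean, the margin of error is E = z·σ/√n, so n = (zσ/E)².
At 96% confidence, z = 2.054.
n = (2.054 × 14.7 / 4.92)² = 37.66
Round up: n = 38.

38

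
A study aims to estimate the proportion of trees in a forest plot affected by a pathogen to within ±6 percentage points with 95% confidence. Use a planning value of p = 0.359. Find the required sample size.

246

For a proportion with margin E = 0.06 at 95% confidence, z = 1.960.
n = p̂(1−p̂)(z/E)² = 0.359 × 0.641 × (1.960/0.06)² = 245.56
Round up: n = 246.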